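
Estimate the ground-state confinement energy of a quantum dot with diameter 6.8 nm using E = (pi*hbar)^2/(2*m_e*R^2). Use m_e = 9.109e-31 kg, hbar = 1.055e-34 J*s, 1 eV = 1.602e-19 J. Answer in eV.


Radius R = 6.8/2 = 3.4 nm = 3.4e-09 m
E = (pi * 1.055e-34)^2 / (2 * 9.109e-31 * (3.4e-09)^2)
E(J) = 5.2161e-21
E = E(J) / 1.602e-19 = 0.0326 eV

0.0326


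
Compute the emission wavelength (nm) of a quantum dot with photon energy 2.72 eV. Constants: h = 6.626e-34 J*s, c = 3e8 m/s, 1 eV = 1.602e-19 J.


Convert energy: E = 2.72 eV = 2.72 * 1.602e-19 = 4.35744e-19 J
lambda = h*c / E = 6.626e-34 * 3e8 / 4.35744e-19
lambda = 4.56185e-07 m = 456.2 nm

456.2


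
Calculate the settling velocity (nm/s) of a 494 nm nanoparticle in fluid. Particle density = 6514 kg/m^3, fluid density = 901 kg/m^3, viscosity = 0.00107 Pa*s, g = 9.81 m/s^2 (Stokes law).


Radius R = 494/2 nm = 2.47e-07 m
Density difference = 6514 - 901 = 5613 kg/m^3
v = 2 * R^2 * (rho_p - rho_f) * g / (9 * eta)
v = 2 * (2.47e-07)^2 * 5613 * 9.81 / (9 * 0.00107)
v = 6.97689e-07 m/s = 697.6887 nm/s

697.6887


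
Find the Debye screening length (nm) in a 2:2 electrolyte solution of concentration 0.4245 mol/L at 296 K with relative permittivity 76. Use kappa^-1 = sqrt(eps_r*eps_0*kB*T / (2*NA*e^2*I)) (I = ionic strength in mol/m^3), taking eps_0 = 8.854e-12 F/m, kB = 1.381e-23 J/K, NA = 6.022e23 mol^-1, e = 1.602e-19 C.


Ionic strength I = 0.4245 * 2^2 * 1000 = 1698 mol/m^3
kappa^-1 = sqrt(76 * 8.854e-12 * 1.381e-23 * 296 / (2 * 6.022e23 * (1.602e-19)^2 * 1698))
kappa^-1 = 0.229 nm

0.229


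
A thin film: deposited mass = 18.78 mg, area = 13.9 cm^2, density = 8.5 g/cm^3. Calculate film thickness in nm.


Convert: m = 18.78 mg = 1.8780e-05 kg, A = 13.9 cm^2 = 1.3900e-03 m^2, rho = 8.5 g/cm^3 = 8500 kg/m^3
t = m / (A * rho)
t = 1.8780e-05 / (1.3900e-03 * 8500)
t = 1.5895e-06 m = 1589.5 nm

1589.5


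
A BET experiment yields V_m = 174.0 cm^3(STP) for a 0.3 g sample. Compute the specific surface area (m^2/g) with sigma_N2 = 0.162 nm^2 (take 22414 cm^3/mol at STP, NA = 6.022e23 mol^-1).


Number of moles in monolayer = V_m / 22414 = 174.0 / 22414 = 0.00776301
Number of molecules = moles * NA = 0.00776301 * 6.022e23
SA = molecules * sigma / mass
SA = (174.0 / 22414) * 6.022e23 * 0.162e-18 / 0.3
SA = 2524.4 m^2/g

2524.4


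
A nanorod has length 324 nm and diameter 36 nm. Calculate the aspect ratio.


Aspect ratio AR = length / diameter
AR = 324 / 36
AR = 9.0

9.0


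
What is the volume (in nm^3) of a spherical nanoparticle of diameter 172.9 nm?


Radius r = 172.9/2 = 86.45 nm
Volume V = (4/3) * pi * r^3
V = (4/3) * pi * (86.45)^3
V = 2706347.76 nm^3

2706347.76


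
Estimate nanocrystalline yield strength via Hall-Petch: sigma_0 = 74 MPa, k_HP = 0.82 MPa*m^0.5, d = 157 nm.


d = 157 nm = 1.57e-07 m
sqrt(d) = 0.0003962323
Hall-Petch contribution = k / sqrt(d) = 0.82 / 0.0003962323 = 2069.5 MPa
sigma = sigma_0 + k/sqrt(d) = 74 + 2069.5 = 2143.5 MPa

2143.5


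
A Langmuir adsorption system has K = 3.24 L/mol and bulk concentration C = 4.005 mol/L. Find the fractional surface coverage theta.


Langmuir isotherm: theta = K*C / (1 + K*C)
K*C = 3.24 * 4.005 = 12.9762
theta = 12.9762 / (1 + 12.9762) = 12.9762 / 13.9762
theta = 0.9284

0.9284


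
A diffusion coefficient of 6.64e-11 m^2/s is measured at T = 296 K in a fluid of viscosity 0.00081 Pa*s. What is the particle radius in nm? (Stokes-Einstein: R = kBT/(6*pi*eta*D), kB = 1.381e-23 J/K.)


Stokes-Einstein: R = kB*T / (6*pi*eta*D)
R = 1.381e-23 * 296 / (6 * pi * 0.00081 * 6.64e-11)
R = 4.0321e-09 m = 4.03 nm

4.03


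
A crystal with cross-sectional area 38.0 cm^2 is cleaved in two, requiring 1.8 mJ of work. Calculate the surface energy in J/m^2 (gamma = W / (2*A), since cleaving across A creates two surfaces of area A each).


Convert: A = 38.0 cm^2 = 0.0038 m^2, W = 1.8 mJ = 0.0018 J
Cleaving exposes two faces of area A, so total new surface = 2*A and gamma = W / (2*A)
gamma = 0.0018 / (2 * 0.0038)
gamma = 0.237 J/m^2

0.237


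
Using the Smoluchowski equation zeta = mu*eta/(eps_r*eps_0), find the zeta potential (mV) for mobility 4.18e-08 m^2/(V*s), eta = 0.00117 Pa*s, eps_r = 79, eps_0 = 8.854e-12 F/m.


Smoluchowski equation: zeta = mu * eta / (eps_r * eps_0)
zeta = 4.18e-08 * 0.00117 / (79 * 8.854e-12)
zeta = 0.069919 V = 69.92 mV

69.92


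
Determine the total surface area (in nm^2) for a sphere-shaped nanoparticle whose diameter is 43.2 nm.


Radius r = 43.2/2 = 21.6 nm
Surface area SA = 4 * pi * r^2
SA = 4 * pi * (21.6)^2
SA = 5862.97 nm^2

5862.97


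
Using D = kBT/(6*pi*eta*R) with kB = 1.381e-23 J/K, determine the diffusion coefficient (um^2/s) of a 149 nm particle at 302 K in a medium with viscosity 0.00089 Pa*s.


Radius R = 149/2 = 74.5 nm = 7.45e-08 m
D = kB*T / (6*pi*eta*R)
D = 1.381e-23 * 302 / (6 * pi * 0.00089 * 7.45e-08)
D = 3.33698e-12 m^2/s = 3.337 um^2/s

3.337


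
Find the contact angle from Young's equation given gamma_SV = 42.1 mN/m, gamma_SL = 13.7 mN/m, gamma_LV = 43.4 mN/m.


cos(theta) = (gamma_SV - gamma_SL) / gamma_LV
cos(theta) = (42.1 - 13.7) / 43.4
cos(theta) = 0.654378
theta = arccos(0.654378) = 49.13 degrees

49.13


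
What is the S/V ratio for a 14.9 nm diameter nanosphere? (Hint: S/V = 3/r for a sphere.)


Radius r = 14.9/2 = 7.45 nm
S/V = 3 / r = 3 / 7.45
S/V = 0.4027 nm^-1

0.4027


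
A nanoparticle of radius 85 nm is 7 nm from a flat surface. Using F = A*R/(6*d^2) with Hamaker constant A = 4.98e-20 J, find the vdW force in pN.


Convert to SI: R = 85 nm = 8.5e-08 m, d = 7 nm = 7e-09 m
F = A * R / (6 * d^2)
F = 4.98e-20 * 8.5e-08 / (6 * (7e-09)^2)
F = 1.4398e-11 N = 14.398 pN

14.398


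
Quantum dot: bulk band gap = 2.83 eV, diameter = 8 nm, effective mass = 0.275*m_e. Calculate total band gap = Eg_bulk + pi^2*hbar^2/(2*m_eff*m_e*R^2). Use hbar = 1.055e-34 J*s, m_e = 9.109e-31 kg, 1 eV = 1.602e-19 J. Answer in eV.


Radius R = 8/2 nm = 4e-09 m
Confinement energy dE = pi^2 * hbar^2 / (2 * m_eff * m_e * R^2)
dE = pi^2 * (1.055e-34)^2 / (2 * 0.275 * 9.109e-31 * (4e-09)^2) J, divided by 1.602e-19 J/eV
dE = 0.0855 eV
Total band gap = E_g(bulk) + dE = 2.83 + 0.0855 = 2.9155 eV

2.9155


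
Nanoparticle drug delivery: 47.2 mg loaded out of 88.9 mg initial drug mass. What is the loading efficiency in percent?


Drug loading efficiency = (drug loaded / drug initial) * 100
DLE = 47.2 / 88.9 * 100
DLE = 0.5309 * 100
DLE = 53.09%

53.09


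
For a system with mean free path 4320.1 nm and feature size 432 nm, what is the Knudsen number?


Knudsen number Kn = lambda / L
Kn = 4320.1 / 432
Kn = 10.0002

10.0002


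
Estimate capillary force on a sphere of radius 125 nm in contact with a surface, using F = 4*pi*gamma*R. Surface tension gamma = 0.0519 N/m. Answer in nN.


Convert radius: R = 125 nm = 1.25e-07 m
F = 4 * pi * gamma * R
F = 4 * pi * 0.0519 * 1.25e-07
F = 8.15243e-08 N = 81.5243 nN

81.5243


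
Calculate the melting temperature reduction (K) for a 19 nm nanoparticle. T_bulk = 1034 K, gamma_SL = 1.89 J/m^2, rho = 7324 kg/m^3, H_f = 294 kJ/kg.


Radius R = 19/2 = 9.5 nm = 9.5e-09 m
Convert H_f = 294 kJ/kg = 294000 J/kg
dT = 2 * gamma_SL * T_bulk / (rho * H_f * R)
dT = 2 * 1.89 * 1034 / (7324 * 294000 * 9.5e-09)
dT = 191.1 K

191.1


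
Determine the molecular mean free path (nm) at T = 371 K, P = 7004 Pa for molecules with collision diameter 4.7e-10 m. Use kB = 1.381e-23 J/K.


Mean free path: lambda = kB*T / (sqrt(2) * pi * d^2 * P)
lambda = 1.381e-23 * 371 / (sqrt(2) * pi * (4.7e-10)^2 * 7004)
lambda = 7.45351e-07 m
lambda = 745.35 nm

745.35


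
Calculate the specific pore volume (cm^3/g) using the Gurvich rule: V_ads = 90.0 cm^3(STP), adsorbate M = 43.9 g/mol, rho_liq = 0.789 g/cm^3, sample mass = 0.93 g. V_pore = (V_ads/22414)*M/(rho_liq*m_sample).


Moles adsorbed n = V_ads / 22414 = 90.0 / 22414 = 4.015348e-03 mol
Liquid volume V_liq = n * M / rho_liq = 4.015348e-03 * 43.9 / 0.789 = 0.22341 cm^3
Specific pore volume V_pore = V_liq / m_sample = 0.22341 / 0.93
V_pore = 0.2402 cm^3/g

0.2402


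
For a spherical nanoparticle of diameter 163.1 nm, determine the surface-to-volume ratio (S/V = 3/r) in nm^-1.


Radius r = 163.1/2 = 81.55 nm
S/V = 3 / r = 3 / 81.55
S/V = 0.0368 nm^-1

0.0368


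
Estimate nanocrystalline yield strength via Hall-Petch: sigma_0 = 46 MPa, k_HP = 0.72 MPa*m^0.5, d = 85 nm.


d = 85 nm = 8.5e-08 m
sqrt(d) = 0.0002915476
Hall-Petch contribution = k / sqrt(d) = 0.72 / 0.0002915476 = 2469.6 MPa
sigma = sigma_0 + k/sqrt(d) = 46 + 2469.6 = 2515.6 MPa

2515.6


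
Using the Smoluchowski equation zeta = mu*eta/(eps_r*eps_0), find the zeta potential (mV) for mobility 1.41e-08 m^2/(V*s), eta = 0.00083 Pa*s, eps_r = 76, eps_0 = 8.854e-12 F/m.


Smoluchowski equation: zeta = mu * eta / (eps_r * eps_0)
zeta = 1.41e-08 * 0.00083 / (76 * 8.854e-12)
zeta = 0.017392 V = 17.39 mV

17.39


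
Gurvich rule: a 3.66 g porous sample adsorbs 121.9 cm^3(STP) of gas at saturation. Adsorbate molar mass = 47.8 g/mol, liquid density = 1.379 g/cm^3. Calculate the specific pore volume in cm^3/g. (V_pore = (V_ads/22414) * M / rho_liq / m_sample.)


Moles adsorbed n = V_ads / 22414 = 121.9 / 22414 = 5.438565e-03 mol
Liquid volume V_liq = n * M / rho_liq = 5.438565e-03 * 47.8 / 1.379 = 0.18852 cm^3
Specific pore volume V_pore = V_liq / m_sample = 0.18852 / 3.66
V_pore = 0.0515 cm^3/g

0.0515


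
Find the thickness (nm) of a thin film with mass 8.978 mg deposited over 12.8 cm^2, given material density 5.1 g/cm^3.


Convert: m = 8.978 mg = 8.9780e-06 kg, A = 12.8 cm^2 = 1.2800e-03 m^2, rho = 5.1 g/cm^3 = 5100 kg/m^3
t = m / (A * rho)
t = 8.9780e-06 / (1.2800e-03 * 5100)
t = 1.3753e-06 m = 1375.3 nm

1375.3


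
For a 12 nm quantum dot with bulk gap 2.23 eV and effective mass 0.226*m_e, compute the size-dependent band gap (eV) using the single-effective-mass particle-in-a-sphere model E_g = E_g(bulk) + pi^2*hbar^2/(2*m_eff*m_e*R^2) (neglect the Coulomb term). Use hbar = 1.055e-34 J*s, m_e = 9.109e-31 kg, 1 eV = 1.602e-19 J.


Radius R = 12/2 nm = 6e-09 m
Confinement energy dE = pi^2 * hbar^2 / (2 * m_eff * m_e * R^2)
dE = pi^2 * (1.055e-34)^2 / (2 * 0.226 * 9.109e-31 * (6e-09)^2) J, divided by 1.602e-19 J/eV
dE = 0.0463 eV
Total band gap = E_g(bulk) + dE = 2.23 + 0.0463 = 2.2763 eV

2.2763


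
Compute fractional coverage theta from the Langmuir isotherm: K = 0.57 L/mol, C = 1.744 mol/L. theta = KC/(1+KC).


Langmuir isotherm: theta = K*C / (1 + K*C)
K*C = 0.57 * 1.744 = 0.99408
theta = 0.99408 / (1 + 0.99408) = 0.99408 / 1.99408
theta = 0.4985

0.4985


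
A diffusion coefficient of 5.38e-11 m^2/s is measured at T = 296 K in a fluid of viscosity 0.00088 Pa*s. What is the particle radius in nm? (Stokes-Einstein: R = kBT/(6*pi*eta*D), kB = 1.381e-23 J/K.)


Stokes-Einstein: R = kB*T / (6*pi*eta*D)
R = 1.381e-23 * 296 / (6 * pi * 0.00088 * 5.38e-11)
R = 4.58057e-09 m = 4.58 nm

4.58


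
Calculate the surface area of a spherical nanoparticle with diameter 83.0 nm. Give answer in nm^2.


Radius r = 83.0/2 = 41.5 nm
Surface area SA = 4 * pi * r^2
SA = 4 * pi * (41.5)^2
SA = 21642.43 nm^2

21642.43


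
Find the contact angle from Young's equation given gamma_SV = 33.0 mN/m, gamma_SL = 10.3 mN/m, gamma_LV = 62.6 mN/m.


cos(theta) = (gamma_SV - gamma_SL) / gamma_LV
cos(theta) = (33.0 - 10.3) / 62.6
cos(theta) = 0.36262
theta = arccos(0.36262) = 68.74 degrees

68.74


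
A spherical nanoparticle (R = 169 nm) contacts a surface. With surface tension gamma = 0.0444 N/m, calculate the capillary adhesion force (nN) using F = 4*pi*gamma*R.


Convert radius: R = 169 nm = 1.69e-07 m
F = 4 * pi * gamma * R
F = 4 * pi * 0.0444 * 1.69e-07
F = 9.4293e-08 N = 94.293 nN

94.293


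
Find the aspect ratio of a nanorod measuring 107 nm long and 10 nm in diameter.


Aspect ratio AR = length / diameter
AR = 107 / 10
AR = 10.7

10.7


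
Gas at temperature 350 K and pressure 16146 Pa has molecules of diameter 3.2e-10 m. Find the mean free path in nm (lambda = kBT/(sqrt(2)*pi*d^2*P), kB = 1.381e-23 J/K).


Mean free path: lambda = kB*T / (sqrt(2) * pi * d^2 * P)
lambda = 1.381e-23 * 350 / (sqrt(2) * pi * (3.2e-10)^2 * 16146)
lambda = 6.58009e-07 m
lambda = 658.01 nm

658.01


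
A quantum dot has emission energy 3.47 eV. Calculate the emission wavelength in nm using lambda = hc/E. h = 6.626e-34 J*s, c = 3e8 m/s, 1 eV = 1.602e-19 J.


Convert energy: E = 3.47 eV = 3.47 * 1.602e-19 = 5.55894e-19 J
lambda = h*c / E = 6.626e-34 * 3e8 / 5.55894e-19
lambda = 3.57586e-07 m = 357.6 nm

357.6


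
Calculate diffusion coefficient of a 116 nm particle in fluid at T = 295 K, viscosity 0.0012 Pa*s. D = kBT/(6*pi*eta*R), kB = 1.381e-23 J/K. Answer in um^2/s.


Radius R = 116/2 = 58 nm = 5.8e-08 m
D = kB*T / (6*pi*eta*R)
D = 1.381e-23 * 295 / (6 * pi * 0.0012 * 5.8e-08)
D = 3.10531e-12 m^2/s = 3.105 um^2/s

3.105


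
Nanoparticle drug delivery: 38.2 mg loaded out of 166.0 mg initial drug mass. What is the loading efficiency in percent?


Drug loading efficiency = (drug loaded / drug initial) * 100
DLE = 38.2 / 166.0 * 100
DLE = 0.2301 * 100
DLE = 23.01%

23.01


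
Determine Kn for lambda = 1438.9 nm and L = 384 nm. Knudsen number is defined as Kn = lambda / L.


Knudsen number Kn = lambda / L
Kn = 1438.9 / 384
Kn = 3.7471

3.7471


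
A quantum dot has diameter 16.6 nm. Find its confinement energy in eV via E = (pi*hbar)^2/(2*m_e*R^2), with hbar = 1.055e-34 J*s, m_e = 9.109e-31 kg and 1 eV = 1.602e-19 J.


Radius R = 16.6/2 = 8.3 nm = 8.3e-09 m
E = (pi * 1.055e-34)^2 / (2 * 9.109e-31 * (8.3e-09)^2)
E(J) = 8.75282e-22
E = E(J) / 1.602e-19 = 0.0055 eV

0.0055


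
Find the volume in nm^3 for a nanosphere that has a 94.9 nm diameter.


Radius r = 94.9/2 = 47.45 nm
Volume V = (4/3) * pi * r^3
V = (4/3) * pi * (47.45)^3
V = 447504.35 nm^3

447504.35


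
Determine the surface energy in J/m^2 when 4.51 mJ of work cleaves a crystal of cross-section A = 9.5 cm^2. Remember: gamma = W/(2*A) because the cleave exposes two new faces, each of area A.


Convert: A = 9.5 cm^2 = 0.00095 m^2, W = 4.51 mJ = 0.00451 J
Cleaving exposes two faces of area A, so total new surface = 2*A and gamma = W / (2*A)
gamma = 0.00451 / (2 * 0.00095)
gamma = 2.374 J/m^2

2.374


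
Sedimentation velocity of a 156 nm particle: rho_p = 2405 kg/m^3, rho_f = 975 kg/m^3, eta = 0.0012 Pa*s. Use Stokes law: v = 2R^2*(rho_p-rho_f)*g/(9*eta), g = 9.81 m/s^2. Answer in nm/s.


Radius R = 156/2 nm = 7.8e-08 m
Density difference = 2405 - 975 = 1430 kg/m^3
v = 2 * R^2 * (rho_p - rho_f) * g / (9 * eta)
v = 2 * (7.8e-08)^2 * 1430 * 9.81 / (9 * 0.0012)
v = 1.58052e-08 m/s = 15.8052 nm/s

15.8052


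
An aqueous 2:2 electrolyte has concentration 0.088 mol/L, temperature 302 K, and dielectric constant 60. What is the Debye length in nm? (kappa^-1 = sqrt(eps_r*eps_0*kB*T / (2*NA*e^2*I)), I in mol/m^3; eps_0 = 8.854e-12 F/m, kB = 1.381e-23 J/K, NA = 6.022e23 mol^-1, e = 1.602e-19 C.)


Ionic strength I = 0.088 * 2^2 * 1000 = 352 mol/m^3
kappa^-1 = sqrt(60 * 8.854e-12 * 1.381e-23 * 302 / (2 * 6.022e23 * (1.602e-19)^2 * 352))
kappa^-1 = 0.451 nm

0.451


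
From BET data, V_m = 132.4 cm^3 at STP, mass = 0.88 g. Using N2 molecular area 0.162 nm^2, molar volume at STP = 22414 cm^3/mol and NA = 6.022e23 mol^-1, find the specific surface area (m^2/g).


Number of moles in monolayer = V_m / 22414 = 132.4 / 22414 = 0.00590702
Number of molecules = moles * NA = 0.00590702 * 6.022e23
SA = molecules * sigma / mass
SA = (132.4 / 22414) * 6.022e23 * 0.162e-18 / 0.88
SA = 654.8 m^2/g

654.8


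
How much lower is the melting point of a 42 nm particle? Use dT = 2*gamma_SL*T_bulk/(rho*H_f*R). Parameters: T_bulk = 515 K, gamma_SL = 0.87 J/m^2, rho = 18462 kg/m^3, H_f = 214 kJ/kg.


Radius R = 42/2 = 21 nm = 2.1e-08 m
Convert H_f = 214 kJ/kg = 214000 J/kg
dT = 2 * gamma_SL * T_bulk / (rho * H_f * R)
dT = 2 * 0.87 * 515 / (18462 * 214000 * 2.1e-08)
dT = 10.8 K

10.8


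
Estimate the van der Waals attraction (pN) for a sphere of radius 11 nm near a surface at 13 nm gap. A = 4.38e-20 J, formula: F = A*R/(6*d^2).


Convert to SI: R = 11 nm = 1.1e-08 m, d = 13 nm = 1.3e-08 m
F = A * R / (6 * d^2)
F = 4.38e-20 * 1.1e-08 / (6 * (1.3e-08)^2)
F = 4.75148e-13 N = 0.475 pN

0.475


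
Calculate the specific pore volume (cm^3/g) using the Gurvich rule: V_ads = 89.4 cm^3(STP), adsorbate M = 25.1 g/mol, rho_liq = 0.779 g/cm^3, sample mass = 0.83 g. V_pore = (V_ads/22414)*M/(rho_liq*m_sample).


Moles adsorbed n = V_ads / 22414 = 89.4 / 22414 = 3.988579e-03 mol
Liquid volume V_liq = n * M / rho_liq = 3.988579e-03 * 25.1 / 0.779 = 0.12852 cm^3
Specific pore volume V_pore = V_liq / m_sample = 0.12852 / 0.83
V_pore = 0.1548 cm^3/g

0.1548


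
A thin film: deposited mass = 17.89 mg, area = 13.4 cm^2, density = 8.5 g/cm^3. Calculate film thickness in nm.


Convert: m = 17.89 mg = 1.7890e-05 kg, A = 13.4 cm^2 = 1.3400e-03 m^2, rho = 8.5 g/cm^3 = 8500 kg/m^3
t = m / (A * rho)
t = 1.7890e-05 / (1.3400e-03 * 8500)
t = 1.5707e-06 m = 1570.7 nm

1570.7


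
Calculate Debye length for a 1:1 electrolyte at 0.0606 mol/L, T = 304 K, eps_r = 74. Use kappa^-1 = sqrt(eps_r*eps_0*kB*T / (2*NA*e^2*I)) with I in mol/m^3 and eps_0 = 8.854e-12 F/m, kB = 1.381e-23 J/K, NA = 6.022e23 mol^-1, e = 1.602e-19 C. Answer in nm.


Ionic strength I = 0.0606 * 1^2 * 1000 = 60.6 mol/m^3
kappa^-1 = sqrt(74 * 8.854e-12 * 1.381e-23 * 304 / (2 * 6.022e23 * (1.602e-19)^2 * 60.6))
kappa^-1 = 1.212 nm

1.212


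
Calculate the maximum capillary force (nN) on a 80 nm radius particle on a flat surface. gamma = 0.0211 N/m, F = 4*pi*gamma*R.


Convert radius: R = 80 nm = 8e-08 m
F = 4 * pi * gamma * R
F = 4 * pi * 0.0211 * 8e-08
F = 2.1212e-08 N = 21.212 nN

21.212


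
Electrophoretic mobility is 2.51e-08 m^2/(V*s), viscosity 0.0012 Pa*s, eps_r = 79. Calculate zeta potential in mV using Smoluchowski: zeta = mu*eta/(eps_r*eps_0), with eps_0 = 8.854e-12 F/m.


Smoluchowski equation: zeta = mu * eta / (eps_r * eps_0)
zeta = 2.51e-08 * 0.0012 / (79 * 8.854e-12)
zeta = 0.043061 V = 43.06 mV

43.06


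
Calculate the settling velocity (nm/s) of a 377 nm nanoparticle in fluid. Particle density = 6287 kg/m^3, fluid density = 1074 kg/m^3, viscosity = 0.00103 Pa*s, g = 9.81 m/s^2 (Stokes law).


Radius R = 377/2 nm = 1.885e-07 m
Density difference = 6287 - 1074 = 5213 kg/m^3
v = 2 * R^2 * (rho_p - rho_f) * g / (9 * eta)
v = 2 * (1.885e-07)^2 * 5213 * 9.81 / (9 * 0.00103)
v = 3.92039e-07 m/s = 392.0394 nm/s

392.0394


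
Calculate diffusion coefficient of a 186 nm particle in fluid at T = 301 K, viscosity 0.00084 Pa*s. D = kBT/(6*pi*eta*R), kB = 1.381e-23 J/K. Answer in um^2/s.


Radius R = 186/2 = 93 nm = 9.3e-08 m
D = kB*T / (6*pi*eta*R)
D = 1.381e-23 * 301 / (6 * pi * 0.00084 * 9.3e-08)
D = 2.82291e-12 m^2/s = 2.823 um^2/s

2.823


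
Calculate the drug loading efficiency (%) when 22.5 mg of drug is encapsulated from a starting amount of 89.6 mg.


Drug loading efficiency = (drug loaded / drug initial) * 100
DLE = 22.5 / 89.6 * 100
DLE = 0.2511 * 100
DLE = 25.11%

25.11


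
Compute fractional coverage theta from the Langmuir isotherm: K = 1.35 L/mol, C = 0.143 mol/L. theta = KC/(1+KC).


Langmuir isotherm: theta = K*C / (1 + K*C)
K*C = 1.35 * 0.143 = 0.19305
theta = 0.19305 / (1 + 0.19305) = 0.19305 / 1.19305
theta = 0.1618

0.1618


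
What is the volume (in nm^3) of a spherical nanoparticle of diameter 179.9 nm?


Radius r = 179.9/2 = 89.95 nm
Volume V = (4/3) * pi * r^3
V = (4/3) * pi * (89.95)^3
V = 3048541.51 nm^3

3048541.51


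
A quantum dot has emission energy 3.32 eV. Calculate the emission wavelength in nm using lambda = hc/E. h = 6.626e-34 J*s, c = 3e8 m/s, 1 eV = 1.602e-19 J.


Convert energy: E = 3.32 eV = 3.32 * 1.602e-19 = 5.31864e-19 J
lambda = h*c / E = 6.626e-34 * 3e8 / 5.31864e-19
lambda = 3.73742e-07 m = 373.7 nm

373.7


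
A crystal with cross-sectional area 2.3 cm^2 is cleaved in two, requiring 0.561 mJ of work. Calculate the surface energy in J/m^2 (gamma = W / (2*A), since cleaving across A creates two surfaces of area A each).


Convert: A = 2.3 cm^2 = 0.00023 m^2, W = 0.561 mJ = 0.000561 J
Cleaving exposes two faces of area A, so total new surface = 2*A and gamma = W / (2*A)
gamma = 0.000561 / (2 * 0.00023)
gamma = 1.22 J/m^2

1.22


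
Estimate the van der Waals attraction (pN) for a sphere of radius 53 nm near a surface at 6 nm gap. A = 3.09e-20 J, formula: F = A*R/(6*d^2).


Convert to SI: R = 53 nm = 5.3e-08 m, d = 6 nm = 6e-09 m
F = A * R / (6 * d^2)
F = 3.09e-20 * 5.3e-08 / (6 * (6e-09)^2)
F = 7.58194e-12 N = 7.582 pN

7.582


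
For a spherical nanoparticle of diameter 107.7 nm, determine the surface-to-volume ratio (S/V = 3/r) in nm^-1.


Radius r = 107.7/2 = 53.85 nm
S/V = 3 / r = 3 / 53.85
S/V = 0.0557 nm^-1

0.0557


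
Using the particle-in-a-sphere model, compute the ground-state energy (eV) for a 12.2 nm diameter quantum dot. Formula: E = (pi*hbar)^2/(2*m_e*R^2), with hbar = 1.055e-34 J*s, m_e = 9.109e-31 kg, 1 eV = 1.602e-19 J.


Radius R = 12.2/2 = 6.1 nm = 6.1e-09 m
E = (pi * 1.055e-34)^2 / (2 * 9.109e-31 * (6.1e-09)^2)
E(J) = 1.62048e-21
E = E(J) / 1.602e-19 = 0.0101 eV

0.0101


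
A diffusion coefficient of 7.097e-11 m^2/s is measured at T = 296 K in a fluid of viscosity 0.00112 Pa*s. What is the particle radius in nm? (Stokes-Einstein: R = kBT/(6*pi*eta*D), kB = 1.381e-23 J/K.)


Stokes-Einstein: R = kB*T / (6*pi*eta*D)
R = 1.381e-23 * 296 / (6 * pi * 0.00112 * 7.097e-11)
R = 2.7283e-09 m = 2.73 nm

2.73


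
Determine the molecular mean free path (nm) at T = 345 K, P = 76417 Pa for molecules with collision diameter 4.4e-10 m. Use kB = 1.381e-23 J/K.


Mean free path: lambda = kB*T / (sqrt(2) * pi * d^2 * P)
lambda = 1.381e-23 * 345 / (sqrt(2) * pi * (4.4e-10)^2 * 76417)
lambda = 7.24857e-08 m
lambda = 72.49 nm

72.49


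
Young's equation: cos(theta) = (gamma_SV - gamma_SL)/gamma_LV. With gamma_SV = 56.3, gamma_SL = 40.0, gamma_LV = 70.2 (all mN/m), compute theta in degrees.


cos(theta) = (gamma_SV - gamma_SL) / gamma_LV
cos(theta) = (56.3 - 40.0) / 70.2
cos(theta) = 0.232194
theta = arccos(0.232194) = 76.57 degrees

76.57


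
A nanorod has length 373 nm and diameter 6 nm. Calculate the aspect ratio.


Aspect ratio AR = length / diameter
AR = 373 / 6
AR = 62.17

62.17


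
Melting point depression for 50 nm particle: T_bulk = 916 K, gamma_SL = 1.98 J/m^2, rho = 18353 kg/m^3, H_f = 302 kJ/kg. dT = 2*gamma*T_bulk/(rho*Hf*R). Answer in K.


Radius R = 50/2 = 25 nm = 2.5e-08 m
Convert H_f = 302 kJ/kg = 302000 J/kg
dT = 2 * gamma_SL * T_bulk / (rho * H_f * R)
dT = 2 * 1.98 * 916 / (18353 * 302000 * 2.5e-08)
dT = 26.2 K

26.2


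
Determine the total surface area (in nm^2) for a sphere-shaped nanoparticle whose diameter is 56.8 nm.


Radius r = 56.8/2 = 28.4 nm
Surface area SA = 4 * pi * r^2
SA = 4 * pi * (28.4)^2
SA = 10135.53 nm^2

10135.53


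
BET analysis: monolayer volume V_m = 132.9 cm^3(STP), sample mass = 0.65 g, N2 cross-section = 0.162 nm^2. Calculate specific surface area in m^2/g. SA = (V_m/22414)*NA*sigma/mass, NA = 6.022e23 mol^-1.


Number of moles in monolayer = V_m / 22414 = 132.9 / 22414 = 0.00592933
Number of molecules = moles * NA = 0.00592933 * 6.022e23
SA = molecules * sigma / mass
SA = (132.9 / 22414) * 6.022e23 * 0.162e-18 / 0.65
SA = 889.9 m^2/g

889.9


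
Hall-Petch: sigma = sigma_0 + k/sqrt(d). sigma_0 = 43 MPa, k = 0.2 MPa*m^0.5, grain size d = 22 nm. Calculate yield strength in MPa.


d = 22 nm = 2.2e-08 m
sqrt(d) = 0.000148324
Hall-Petch contribution = k / sqrt(d) = 0.2 / 0.000148324 = 1348.4 MPa
sigma = sigma_0 + k/sqrt(d) = 43 + 1348.4 = 1391.4 MPa

1391.4


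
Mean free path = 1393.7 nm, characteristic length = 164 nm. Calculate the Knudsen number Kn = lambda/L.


Knudsen number Kn = lambda / L
Kn = 1393.7 / 164
Kn = 8.4982

8.4982


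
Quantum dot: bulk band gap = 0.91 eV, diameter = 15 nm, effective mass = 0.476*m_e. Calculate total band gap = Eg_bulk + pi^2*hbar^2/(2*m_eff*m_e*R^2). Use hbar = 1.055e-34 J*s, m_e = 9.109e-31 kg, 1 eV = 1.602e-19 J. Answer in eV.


Radius R = 15/2 nm = 7.5e-09 m
Confinement energy dE = pi^2 * hbar^2 / (2 * m_eff * m_e * R^2)
dE = pi^2 * (1.055e-34)^2 / (2 * 0.476 * 9.109e-31 * (7.5e-09)^2) J, divided by 1.602e-19 J/eV
dE = 0.0141 eV
Total band gap = E_g(bulk) + dE = 0.91 + 0.0141 = 0.9241 eV

0.9241


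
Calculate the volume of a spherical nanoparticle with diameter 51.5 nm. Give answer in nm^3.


Radius r = 51.5/2 = 25.75 nm
Volume V = (4/3) * pi * r^3
V = (4/3) * pi * (25.75)^3
V = 71518.81 nm^3

71518.81


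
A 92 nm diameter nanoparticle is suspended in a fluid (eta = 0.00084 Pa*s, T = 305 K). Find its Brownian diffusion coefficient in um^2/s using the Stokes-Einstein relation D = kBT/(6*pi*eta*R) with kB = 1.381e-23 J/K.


Radius R = 92/2 = 46 nm = 4.6e-08 m
D = kB*T / (6*pi*eta*R)
D = 1.381e-23 * 305 / (6 * pi * 0.00084 * 4.6e-08)
D = 5.78303e-12 m^2/s = 5.783 um^2/s

5.783


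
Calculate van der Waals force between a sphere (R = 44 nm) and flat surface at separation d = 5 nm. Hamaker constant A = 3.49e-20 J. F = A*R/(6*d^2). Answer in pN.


Convert to SI: R = 44 nm = 4.4e-08 m, d = 5 nm = 5e-09 m
F = A * R / (6 * d^2)
F = 3.49e-20 * 4.4e-08 / (6 * (5e-09)^2)
F = 1.02373e-11 N = 10.237 pN

10.237


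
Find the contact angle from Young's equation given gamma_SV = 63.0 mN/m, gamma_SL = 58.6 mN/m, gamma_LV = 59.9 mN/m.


cos(theta) = (gamma_SV - gamma_SL) / gamma_LV
cos(theta) = (63.0 - 58.6) / 59.9
cos(theta) = 0.073456
theta = arccos(0.073456) = 85.79 degrees

85.79


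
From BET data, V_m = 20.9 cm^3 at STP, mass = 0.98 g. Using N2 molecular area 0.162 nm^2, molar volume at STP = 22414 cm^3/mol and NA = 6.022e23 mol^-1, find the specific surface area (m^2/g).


Number of moles in monolayer = V_m / 22414 = 20.9 / 22414 = 0.00093245
Number of molecules = moles * NA = 0.00093245 * 6.022e23
SA = molecules * sigma / mass
SA = (20.9 / 22414) * 6.022e23 * 0.162e-18 / 0.98
SA = 92.8 m^2/g

92.8


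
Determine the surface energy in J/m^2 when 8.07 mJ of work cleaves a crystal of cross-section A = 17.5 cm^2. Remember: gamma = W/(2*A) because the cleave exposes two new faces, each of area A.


Convert: A = 17.5 cm^2 = 0.00175 m^2, W = 8.07 mJ = 0.00807 J
Cleaving exposes two faces of area A, so total new surface = 2*A and gamma = W / (2*A)
gamma = 0.00807 / (2 * 0.00175)
gamma = 2.306 J/m^2

2.306


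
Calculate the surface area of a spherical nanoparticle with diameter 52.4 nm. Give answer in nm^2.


Radius r = 52.4/2 = 26.2 nm
Surface area SA = 4 * pi * r^2
SA = 4 * pi * (26.2)^2
SA = 8626.06 nm^2

8626.06


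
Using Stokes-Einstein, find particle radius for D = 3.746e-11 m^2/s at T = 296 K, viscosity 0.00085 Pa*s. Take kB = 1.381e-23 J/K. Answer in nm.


Stokes-Einstein: R = kB*T / (6*pi*eta*D)
R = 1.381e-23 * 296 / (6 * pi * 0.00085 * 3.746e-11)
R = 6.81079e-09 m = 6.81 nm

6.81


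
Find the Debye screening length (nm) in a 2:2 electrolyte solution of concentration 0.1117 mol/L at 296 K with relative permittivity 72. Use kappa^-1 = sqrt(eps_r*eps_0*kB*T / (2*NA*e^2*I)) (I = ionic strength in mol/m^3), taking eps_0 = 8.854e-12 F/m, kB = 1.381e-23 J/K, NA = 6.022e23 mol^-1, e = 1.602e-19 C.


Ionic strength I = 0.1117 * 2^2 * 1000 = 446.8 mol/m^3
kappa^-1 = sqrt(72 * 8.854e-12 * 1.381e-23 * 296 / (2 * 6.022e23 * (1.602e-19)^2 * 446.8))
kappa^-1 = 0.434 nm

0.434


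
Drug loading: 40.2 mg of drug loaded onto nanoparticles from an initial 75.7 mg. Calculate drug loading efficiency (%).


Drug loading efficiency = (drug loaded / drug initial) * 100
DLE = 40.2 / 75.7 * 100
DLE = 0.531 * 100
DLE = 53.1%

53.1


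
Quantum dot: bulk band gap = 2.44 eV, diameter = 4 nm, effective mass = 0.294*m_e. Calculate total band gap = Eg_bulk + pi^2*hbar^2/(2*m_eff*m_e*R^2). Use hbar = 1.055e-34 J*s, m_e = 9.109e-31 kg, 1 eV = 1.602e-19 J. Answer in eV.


Radius R = 4/2 nm = 2e-09 m
Confinement energy dE = pi^2 * hbar^2 / (2 * m_eff * m_e * R^2)
dE = pi^2 * (1.055e-34)^2 / (2 * 0.294 * 9.109e-31 * (2e-09)^2) J, divided by 1.602e-19 J/eV
dE = 0.3201 eV
Total band gap = E_g(bulk) + dE = 2.44 + 0.3201 = 2.7601 eV

2.7601


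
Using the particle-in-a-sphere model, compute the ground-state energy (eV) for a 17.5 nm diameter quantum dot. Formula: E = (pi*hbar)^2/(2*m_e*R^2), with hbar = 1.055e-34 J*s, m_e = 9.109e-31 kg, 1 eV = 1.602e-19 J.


Radius R = 17.5/2 = 8.75 nm = 8.75e-09 m
E = (pi * 1.055e-34)^2 / (2 * 9.109e-31 * (8.75e-09)^2)
E(J) = 7.87568e-22
E = E(J) / 1.602e-19 = 0.0049 eV

0.0049


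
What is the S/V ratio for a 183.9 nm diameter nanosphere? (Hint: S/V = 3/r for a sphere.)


Radius r = 183.9/2 = 91.95 nm
S/V = 3 / r = 3 / 91.95
S/V = 0.0326 nm^-1

0.0326


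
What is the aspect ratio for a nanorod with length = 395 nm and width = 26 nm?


Aspect ratio AR = length / diameter
AR = 395 / 26
AR = 15.19

15.19


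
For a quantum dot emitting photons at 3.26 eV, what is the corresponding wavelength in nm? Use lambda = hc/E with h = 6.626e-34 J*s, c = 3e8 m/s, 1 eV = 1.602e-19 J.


Convert energy: E = 3.26 eV = 3.26 * 1.602e-19 = 5.22252e-19 J
lambda = h*c / E = 6.626e-34 * 3e8 / 5.22252e-19
lambda = 3.80621e-07 m = 380.6 nm

380.6


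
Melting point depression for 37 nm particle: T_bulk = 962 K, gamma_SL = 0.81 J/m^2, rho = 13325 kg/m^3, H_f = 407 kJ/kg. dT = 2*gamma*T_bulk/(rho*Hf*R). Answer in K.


Radius R = 37/2 = 18.5 nm = 1.85e-08 m
Convert H_f = 407 kJ/kg = 407000 J/kg
dT = 2 * gamma_SL * T_bulk / (rho * H_f * R)
dT = 2 * 0.81 * 962 / (13325 * 407000 * 1.85e-08)
dT = 15.5 K

15.5


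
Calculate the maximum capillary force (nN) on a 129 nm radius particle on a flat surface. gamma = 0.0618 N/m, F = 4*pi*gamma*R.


Convert radius: R = 129 nm = 1.29e-07 m
F = 4 * pi * gamma * R
F = 4 * pi * 0.0618 * 1.29e-07
F = 1.00182e-07 N = 100.1816 nN

100.1816


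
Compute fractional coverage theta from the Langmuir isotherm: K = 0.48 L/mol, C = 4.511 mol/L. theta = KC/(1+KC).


Langmuir isotherm: theta = K*C / (1 + K*C)
K*C = 0.48 * 4.511 = 2.16528
theta = 2.16528 / (1 + 2.16528) = 2.16528 / 3.16528
theta = 0.6841

0.6841


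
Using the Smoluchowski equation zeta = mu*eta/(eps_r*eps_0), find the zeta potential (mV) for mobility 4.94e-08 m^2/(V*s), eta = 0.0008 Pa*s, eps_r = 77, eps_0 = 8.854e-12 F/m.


Smoluchowski equation: zeta = mu * eta / (eps_r * eps_0)
zeta = 4.94e-08 * 0.0008 / (77 * 8.854e-12)
zeta = 0.057968 V = 57.97 mV

57.97


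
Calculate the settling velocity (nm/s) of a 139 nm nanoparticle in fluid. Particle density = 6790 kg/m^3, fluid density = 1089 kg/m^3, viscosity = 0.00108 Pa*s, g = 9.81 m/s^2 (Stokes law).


Radius R = 139/2 nm = 6.95e-08 m
Density difference = 6790 - 1089 = 5701 kg/m^3
v = 2 * R^2 * (rho_p - rho_f) * g / (9 * eta)
v = 2 * (6.95e-08)^2 * 5701 * 9.81 / (9 * 0.00108)
v = 5.55845e-08 m/s = 55.5845 nm/s

55.5845


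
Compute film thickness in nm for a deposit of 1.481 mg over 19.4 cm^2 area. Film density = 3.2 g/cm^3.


Convert: m = 1.481 mg = 1.4810e-06 kg, A = 19.4 cm^2 = 1.9400e-03 m^2, rho = 3.2 g/cm^3 = 3200 kg/m^3
t = m / (A * rho)
t = 1.4810e-06 / (1.9400e-03 * 3200)
t = 2.3856e-07 m = 238.6 nm

238.6


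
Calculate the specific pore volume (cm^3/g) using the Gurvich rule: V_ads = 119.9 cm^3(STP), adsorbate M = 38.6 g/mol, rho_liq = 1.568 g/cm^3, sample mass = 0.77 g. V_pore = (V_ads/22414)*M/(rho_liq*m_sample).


Moles adsorbed n = V_ads / 22414 = 119.9 / 22414 = 5.349335e-03 mol
Liquid volume V_liq = n * M / rho_liq = 5.349335e-03 * 38.6 / 1.568 = 0.13169 cm^3
Specific pore volume V_pore = V_liq / m_sample = 0.13169 / 0.77
V_pore = 0.171 cm^3/g

0.171


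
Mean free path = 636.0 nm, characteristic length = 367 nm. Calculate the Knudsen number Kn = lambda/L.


Knudsen number Kn = lambda / L
Kn = 636.0 / 367
Kn = 1.733

1.733


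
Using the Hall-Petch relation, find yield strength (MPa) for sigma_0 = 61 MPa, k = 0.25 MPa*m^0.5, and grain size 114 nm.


d = 114 nm = 1.14e-07 m
sqrt(d) = 0.0003376389
Hall-Petch contribution = k / sqrt(d) = 0.25 / 0.0003376389 = 740.4 MPa
sigma = sigma_0 + k/sqrt(d) = 61 + 740.4 = 801.4 MPa

801.4


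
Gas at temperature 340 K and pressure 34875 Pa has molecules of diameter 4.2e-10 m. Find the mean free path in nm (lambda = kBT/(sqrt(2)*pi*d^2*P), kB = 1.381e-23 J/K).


Mean free path: lambda = kB*T / (sqrt(2) * pi * d^2 * P)
lambda = 1.381e-23 * 340 / (sqrt(2) * pi * (4.2e-10)^2 * 34875)
lambda = 1.71789e-07 m
lambda = 171.79 nm

171.79


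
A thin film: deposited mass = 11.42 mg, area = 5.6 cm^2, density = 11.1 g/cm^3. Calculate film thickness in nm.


Convert: m = 11.42 mg = 1.1420e-05 kg, A = 5.6 cm^2 = 5.6000e-04 m^2, rho = 11.1 g/cm^3 = 11100 kg/m^3
t = m / (A * rho)
t = 1.1420e-05 / (5.6000e-04 * 11100)
t = 1.8372e-06 m = 1837.2 nm

1837.2


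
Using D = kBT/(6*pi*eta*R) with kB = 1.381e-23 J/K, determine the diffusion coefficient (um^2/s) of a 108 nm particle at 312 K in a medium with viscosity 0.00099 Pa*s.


Radius R = 108/2 = 54 nm = 5.4e-08 m
D = kB*T / (6*pi*eta*R)
D = 1.381e-23 * 312 / (6 * pi * 0.00099 * 5.4e-08)
D = 4.27581e-12 m^2/s = 4.276 um^2/s

4.276


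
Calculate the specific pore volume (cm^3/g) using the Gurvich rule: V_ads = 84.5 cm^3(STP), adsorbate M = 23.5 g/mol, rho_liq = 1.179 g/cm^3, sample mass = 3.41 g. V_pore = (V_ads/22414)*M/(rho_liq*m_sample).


Moles adsorbed n = V_ads / 22414 = 84.5 / 22414 = 3.769965e-03 mol
Liquid volume V_liq = n * M / rho_liq = 3.769965e-03 * 23.5 / 1.179 = 0.07514 cm^3
Specific pore volume V_pore = V_liq / m_sample = 0.07514 / 3.41
V_pore = 0.022 cm^3/g

0.022


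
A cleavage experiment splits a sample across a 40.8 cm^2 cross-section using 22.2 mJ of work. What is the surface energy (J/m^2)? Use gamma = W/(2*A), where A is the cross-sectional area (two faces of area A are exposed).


Convert: A = 40.8 cm^2 = 0.00408 m^2, W = 22.2 mJ = 0.0222 J
Cleaving exposes two faces of area A, so total new surface = 2*A and gamma = W / (2*A)
gamma = 0.0222 / (2 * 0.00408)
gamma = 2.721 J/m^2

2.721


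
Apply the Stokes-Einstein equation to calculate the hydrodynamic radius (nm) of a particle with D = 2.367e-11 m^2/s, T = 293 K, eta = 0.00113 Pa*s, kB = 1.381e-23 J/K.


Stokes-Einstein: R = kB*T / (6*pi*eta*D)
R = 1.381e-23 * 293 / (6 * pi * 0.00113 * 2.367e-11)
R = 8.02571e-09 m = 8.03 nm

8.03


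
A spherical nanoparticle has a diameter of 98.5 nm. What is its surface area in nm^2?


Radius r = 98.5/2 = 49.25 nm
Surface area SA = 4 * pi * r^2
SA = 4 * pi * (49.25)^2
SA = 30480.52 nm^2

30480.52


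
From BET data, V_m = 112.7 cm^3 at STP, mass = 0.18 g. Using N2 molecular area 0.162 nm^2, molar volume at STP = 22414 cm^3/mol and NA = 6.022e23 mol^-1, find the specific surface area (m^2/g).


Number of moles in monolayer = V_m / 22414 = 112.7 / 22414 = 0.00502811
Number of molecules = moles * NA = 0.00502811 * 6.022e23
SA = molecules * sigma / mass
SA = (112.7 / 22414) * 6.022e23 * 0.162e-18 / 0.18
SA = 2725.1 m^2/g

2725.1


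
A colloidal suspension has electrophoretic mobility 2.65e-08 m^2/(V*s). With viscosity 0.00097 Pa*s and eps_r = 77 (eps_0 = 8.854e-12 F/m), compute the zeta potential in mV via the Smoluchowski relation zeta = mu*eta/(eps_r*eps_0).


Smoluchowski equation: zeta = mu * eta / (eps_r * eps_0)
zeta = 2.65e-08 * 0.00097 / (77 * 8.854e-12)
zeta = 0.037704 V = 37.7 mV

37.7


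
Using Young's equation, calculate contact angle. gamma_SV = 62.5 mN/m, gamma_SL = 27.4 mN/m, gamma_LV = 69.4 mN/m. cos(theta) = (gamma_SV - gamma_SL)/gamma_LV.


cos(theta) = (gamma_SV - gamma_SL) / gamma_LV
cos(theta) = (62.5 - 27.4) / 69.4
cos(theta) = 0.505764
theta = arccos(0.505764) = 59.62 degrees

59.62


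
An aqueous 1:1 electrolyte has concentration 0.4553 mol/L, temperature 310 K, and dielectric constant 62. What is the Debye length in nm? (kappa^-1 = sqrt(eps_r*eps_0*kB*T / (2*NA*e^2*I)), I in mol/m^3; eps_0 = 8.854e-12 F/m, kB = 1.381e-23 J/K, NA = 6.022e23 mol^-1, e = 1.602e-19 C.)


Ionic strength I = 0.4553 * 1^2 * 1000 = 455.3 mol/m^3
kappa^-1 = sqrt(62 * 8.854e-12 * 1.381e-23 * 310 / (2 * 6.022e23 * (1.602e-19)^2 * 455.3))
kappa^-1 = 0.409 nm

0.409


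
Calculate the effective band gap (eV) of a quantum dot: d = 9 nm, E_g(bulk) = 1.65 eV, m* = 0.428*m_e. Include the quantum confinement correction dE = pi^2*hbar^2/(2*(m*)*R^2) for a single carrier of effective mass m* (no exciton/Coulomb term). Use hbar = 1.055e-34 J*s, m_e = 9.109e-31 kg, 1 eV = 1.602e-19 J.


Radius R = 9/2 nm = 4.5e-09 m
Confinement energy dE = pi^2 * hbar^2 / (2 * m_eff * m_e * R^2)
dE = pi^2 * (1.055e-34)^2 / (2 * 0.428 * 9.109e-31 * (4.5e-09)^2) J, divided by 1.602e-19 J/eV
dE = 0.0434 eV
Total band gap = E_g(bulk) + dE = 1.65 + 0.0434 = 1.6934 eV

1.6934


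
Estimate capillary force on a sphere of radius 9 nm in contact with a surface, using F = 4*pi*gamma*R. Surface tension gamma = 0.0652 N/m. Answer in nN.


Convert radius: R = 9 nm = 9e-09 m
F = 4 * pi * gamma * R
F = 4 * pi * 0.0652 * 9e-09
F = 7.37395e-09 N = 7.3739 nN

7.3739


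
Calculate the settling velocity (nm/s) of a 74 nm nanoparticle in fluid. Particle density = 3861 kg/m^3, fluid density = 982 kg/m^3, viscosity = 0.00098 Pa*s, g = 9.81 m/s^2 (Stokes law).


Radius R = 74/2 nm = 3.7e-08 m
Density difference = 3861 - 982 = 2879 kg/m^3
v = 2 * R^2 * (rho_p - rho_f) * g / (9 * eta)
v = 2 * (3.7e-08)^2 * 2879 * 9.81 / (9 * 0.00098)
v = 8.7675e-09 m/s = 8.7675 nm/s

8.7675


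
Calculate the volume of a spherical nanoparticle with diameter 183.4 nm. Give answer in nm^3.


Radius r = 183.4/2 = 91.7 nm
Volume V = (4/3) * pi * r^3
V = (4/3) * pi * (91.7)^3
V = 3229956.08 nm^3

3229956.08


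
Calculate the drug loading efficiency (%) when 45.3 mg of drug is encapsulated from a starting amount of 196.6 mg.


Drug loading efficiency = (drug loaded / drug initial) * 100
DLE = 45.3 / 196.6 * 100
DLE = 0.2304 * 100
DLE = 23.04%

23.04


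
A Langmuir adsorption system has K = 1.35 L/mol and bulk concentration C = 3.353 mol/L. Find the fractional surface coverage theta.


Langmuir isotherm: theta = K*C / (1 + K*C)
K*C = 1.35 * 3.353 = 4.52655
theta = 4.52655 / (1 + 4.52655) = 4.52655 / 5.52655
theta = 0.8191

0.8191


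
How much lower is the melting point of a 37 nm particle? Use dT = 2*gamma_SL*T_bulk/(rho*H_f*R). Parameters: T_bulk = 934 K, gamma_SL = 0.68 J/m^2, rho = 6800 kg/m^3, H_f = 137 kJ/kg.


Radius R = 37/2 = 18.5 nm = 1.85e-08 m
Convert H_f = 137 kJ/kg = 137000 J/kg
dT = 2 * gamma_SL * T_bulk / (rho * H_f * R)
dT = 2 * 0.68 * 934 / (6800 * 137000 * 1.85e-08)
dT = 73.7 K

73.7


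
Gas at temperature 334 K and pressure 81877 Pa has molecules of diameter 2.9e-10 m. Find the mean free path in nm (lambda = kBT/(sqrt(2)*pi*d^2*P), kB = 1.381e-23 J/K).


Mean free path: lambda = kB*T / (sqrt(2) * pi * d^2 * P)
lambda = 1.381e-23 * 334 / (sqrt(2) * pi * (2.9e-10)^2 * 81877)
lambda = 1.50771e-07 m
lambda = 150.77 nm

150.77


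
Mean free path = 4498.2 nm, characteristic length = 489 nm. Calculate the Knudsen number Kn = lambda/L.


Knudsen number Kn = lambda / L
Kn = 4498.2 / 489
Kn = 9.1988

9.1988


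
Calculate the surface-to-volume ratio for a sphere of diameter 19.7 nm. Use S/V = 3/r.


Radius r = 19.7/2 = 9.85 nm
S/V = 3 / r = 3 / 9.85
S/V = 0.3046 nm^-1

0.3046


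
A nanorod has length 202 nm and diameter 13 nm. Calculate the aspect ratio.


Aspect ratio AR = length / diameter
AR = 202 / 13
AR = 15.54

15.54


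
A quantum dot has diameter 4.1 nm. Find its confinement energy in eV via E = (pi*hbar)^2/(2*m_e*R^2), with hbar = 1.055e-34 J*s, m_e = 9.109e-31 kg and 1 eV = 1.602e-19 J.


Radius R = 4.1/2 = 2.05 nm = 2.05e-09 m
E = (pi * 1.055e-34)^2 / (2 * 9.109e-31 * (2.05e-09)^2)
E(J) = 1.43482e-20
E = E(J) / 1.602e-19 = 0.0896 eV

0.0896
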